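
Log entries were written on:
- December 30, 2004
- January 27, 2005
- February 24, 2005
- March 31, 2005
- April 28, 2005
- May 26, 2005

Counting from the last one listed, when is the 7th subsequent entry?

All Thursdays; the gaps (28, 28, 35, 28, 28) vary with month length.
This is the last Thursday of each month.
June 2005 ends with Thursday June 30, 2005.
July 2005 ends with Thursday July 28, 2005.
Last Thursday of August 2005: August 25, 2005.
September 2005 ends with Thursday September 29, 2005.
October 2005 ends with Thursday October 27, 2005.
November 2005 ends with Thursday November 24, 2005.
Last Thursday of December 2005: December 29, 2005.

December 29, 2005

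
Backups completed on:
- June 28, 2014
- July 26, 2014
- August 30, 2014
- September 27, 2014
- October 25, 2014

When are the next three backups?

These are Saturdays with 28, 35, 28, 28-day gaps.
Each is the final Saturday of its month — August 30, 2014 is past the 28th, so '4th Saturday' doesn't fit.
Last Saturday of November 2014: November 29, 2014.
December 2014 ends with Saturday December 27, 2014.
January 2015 ends with Saturday January 31, 2015.

November 29, 2014; December 27, 2014; January 31, 2015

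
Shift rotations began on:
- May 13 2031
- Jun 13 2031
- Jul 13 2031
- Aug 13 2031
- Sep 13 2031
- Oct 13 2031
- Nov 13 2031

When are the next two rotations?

Each date is the 13th; the gaps (31, 30, 31, 31, 30, 31) track the month lengths.
The rule is the 13th of each month.
Next: December 2031 → Dec 13 2031.
Next: January 2032 → Jan 13 2032.

Dec 13 2031, Jan 13 2032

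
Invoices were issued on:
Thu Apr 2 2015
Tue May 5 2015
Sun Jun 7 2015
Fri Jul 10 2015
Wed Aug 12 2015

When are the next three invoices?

Mon Sep 14 2015, Sat Oct 17 2015, Thu Nov 19 2015

Every event comes 33 days after the last (33, 33, 33, 33).
Wed Aug 12 2015 + 33 days = Mon Sep 14 2015.
Mon Sep 14 2015 + 33 days = Sat Oct 17 2015.
Sat Oct 17 2015 + 33 days = Thu Nov 19 2015.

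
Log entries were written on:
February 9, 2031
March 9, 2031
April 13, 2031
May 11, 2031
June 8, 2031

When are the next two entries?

July 13, 2031; August 10, 2031

Gaps: 28, 35, 28, 28 days — a mix of 28 and 35. Every date is a Sunday.
Each is the 2nd Sunday of its month.
July 2031 — 2nd Sunday is July 13, 2031.
August 2031 — 2nd Sunday is August 10, 2031.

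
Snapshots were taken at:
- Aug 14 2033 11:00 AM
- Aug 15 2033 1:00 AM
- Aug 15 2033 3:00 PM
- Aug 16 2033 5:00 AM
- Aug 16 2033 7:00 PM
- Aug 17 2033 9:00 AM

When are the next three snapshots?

Spacing: 14, 14, 14, 14, 14 h — constant 14 h.
Aug 17 2033 9:00 AM + 14 h = Aug 17 2033 11:00 PM.
Aug 17 2033 11:00 PM + 14 h = Aug 18 2033 1:00 PM.
Aug 18 2033 1:00 PM + 14 h = Aug 19 2033 3:00 AM.

Aug 17 2033 11:00 PM, Aug 18 2033 1:00 PM, Aug 19 2033 3:00 AM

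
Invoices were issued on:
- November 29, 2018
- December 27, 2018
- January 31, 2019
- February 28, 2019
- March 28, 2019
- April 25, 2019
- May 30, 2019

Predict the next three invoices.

These are Thursdays with 28, 35, 28, 28, 28, 35-day gaps.
Each is the final Thursday of its month — November 29, 2018 is past the 28th, so '4th Thursday' doesn't fit.
June 2019 ends with Thursday June 27, 2019.
July 2019 ends with Thursday July 25, 2019.
Last Thursday of August 2019: August 29, 2019.

June 27, 2019; July 25, 2019; August 29, 2019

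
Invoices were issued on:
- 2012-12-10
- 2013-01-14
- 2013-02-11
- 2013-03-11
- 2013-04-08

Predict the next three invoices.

2013-05-13, 2013-06-10, 2013-07-08

All dates are Mondays, 35, 28, 28, 28 days apart.
Specifically, the 2nd Monday of each month.
May 2013 — 2nd Monday is 2013-05-13.
2nd Monday of June 2013: 2013-06-10.
July 2013 — 2nd Monday is 2013-07-08.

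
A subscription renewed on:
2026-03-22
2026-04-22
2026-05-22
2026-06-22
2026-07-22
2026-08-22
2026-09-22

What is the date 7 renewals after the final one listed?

2027-04-22

Each date is the 22nd; the gaps (31, 30, 31, 30, 31, 31) track the month lengths.
The rule is the 22nd of each month.
October 2026: 2026-10-22.
November 2026: 2026-11-22.
December 2026: 2026-12-22.
Next: January 2027 → 2027-01-22.
Next: February 2027 → 2027-02-22.
Next: March 2027 → 2027-03-22.
April 2027: 2027-04-22.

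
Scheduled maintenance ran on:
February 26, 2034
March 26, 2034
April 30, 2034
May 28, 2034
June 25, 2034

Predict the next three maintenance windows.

These are Sundays with 28, 35, 28, 28-day gaps.
Each is the final Sunday of its month — April 30, 2034 is past the 28th, so '4th Sunday' doesn't fit.
Last Sunday of July 2034: July 30, 2034.
August 2034 ends with Sunday August 27, 2034.
Last Sunday of September 2034: September 24, 2034.

July 30, 2034; August 27, 2034; September 24, 2034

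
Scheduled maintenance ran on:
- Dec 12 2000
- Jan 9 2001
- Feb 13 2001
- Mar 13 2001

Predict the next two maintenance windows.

All dates are Tuesdays, 28, 35, 28 days apart.
Specifically, the 2nd Tuesday of each month.
April 2001 — 2nd Tuesday is Apr 10 2001.
May 2001 — 2nd Tuesday is May 8 2001.

Apr 10 2001, May 8 2001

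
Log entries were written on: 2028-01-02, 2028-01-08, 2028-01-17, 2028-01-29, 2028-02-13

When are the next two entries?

2028-03-02, 2028-03-23

The spacing grows by 3 each time: 6, 9, 12, 15 days.
Next gap: 18 days. 2028-02-13 + 18 days = 2028-03-02.
Next gap: 21 days. 2028-03-02 + 21 days = 2028-03-23.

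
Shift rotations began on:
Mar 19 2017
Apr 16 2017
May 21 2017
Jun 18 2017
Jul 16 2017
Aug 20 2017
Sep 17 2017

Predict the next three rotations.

These are Sundays at 28- or 35-day spacing (28, 35, 28, 28, 35, 28).
The pattern: 3rd Sunday of the month.
3rd Sunday of October 2017: Oct 15 2017.
November 2017 — 3rd Sunday is Nov 19 2017.
December 2017 — 3rd Sunday is Dec 17 2017.

Oct 15 2017, Nov 19 2017, Dec 17 2017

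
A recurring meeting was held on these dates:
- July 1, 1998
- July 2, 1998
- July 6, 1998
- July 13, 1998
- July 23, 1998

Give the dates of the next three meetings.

August 5, 1998; August 21, 1998; September 9, 1998

The spacing grows by 3 each time: 1, 4, 7, 10 days.
Next gap: 13 days. July 23, 1998 + 13 days = August 5, 1998.
Next gap: 16 days. August 5, 1998 + 16 days = August 21, 1998.
Next gap: 19 days. August 21, 1998 + 19 days = September 9, 1998.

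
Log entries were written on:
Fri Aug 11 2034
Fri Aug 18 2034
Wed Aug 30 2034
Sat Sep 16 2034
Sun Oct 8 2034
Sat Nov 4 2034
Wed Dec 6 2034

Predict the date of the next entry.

Gaps: 7, 12, 17, 22, 27, 32 days — each gap is 5 larger than the previous one.
Next gap: 37 days. Wed Dec 6 2034 + 37 days = Fri Jan 12 2035.

Fri Jan 12 2035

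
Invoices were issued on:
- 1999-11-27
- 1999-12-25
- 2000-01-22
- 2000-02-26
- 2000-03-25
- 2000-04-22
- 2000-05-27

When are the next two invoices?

2000-06-24, 2000-07-22

All dates are Saturdays, 28, 28, 35, 28, 28, 35 days apart.
Specifically, the 4th Saturday of each month.
4th Saturday of June 2000: 2000-06-24.
4th Saturday of July 2000: 2000-07-22.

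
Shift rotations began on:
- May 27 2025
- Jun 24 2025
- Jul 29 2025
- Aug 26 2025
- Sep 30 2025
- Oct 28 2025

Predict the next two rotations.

Nov 25 2025, Dec 30 2025

These are Tuesdays with 28, 35, 28, 35, 28-day gaps.
Each is the final Tuesday of its month — Jul 29 2025 is past the 28th, so '4th Tuesday' doesn't fit.
November 2025 ends with Tuesday Nov 25 2025.
December 2025 ends with Tuesday Dec 30 2025.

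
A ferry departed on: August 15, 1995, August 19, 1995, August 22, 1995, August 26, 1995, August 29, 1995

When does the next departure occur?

Gaps: 4, 3, 4, 3 days — not constant, but cyclic with period 2.
The events fall on every Tuesday and Saturday.
The following Saturday is September 2, 1995.

September 2, 1995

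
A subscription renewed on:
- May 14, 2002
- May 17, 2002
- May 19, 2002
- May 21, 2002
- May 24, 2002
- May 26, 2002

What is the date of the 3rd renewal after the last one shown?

The gap pattern 3, 2, 2, 3, 2 repeats every 3 events.
These are the Tuesdays, Fridays and Sundays of each week.
Next Tuesday: May 28, 2002.
The following Friday is May 31, 2002.
The following Sunday is June 2, 2002.

June 2, 2002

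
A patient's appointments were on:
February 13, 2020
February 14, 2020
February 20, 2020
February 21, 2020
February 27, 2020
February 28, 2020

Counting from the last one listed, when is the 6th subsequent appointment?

Gaps: 1, 6, 1, 6, 1 days — not constant, but cyclic with period 2.
The events fall on every Thursday and Friday.
The following Thursday is March 5, 2020.
Next Friday: March 6, 2020.
The following Thursday is March 12, 2020.
Next Friday: March 13, 2020.
The following Thursday is March 19, 2020.
Next Friday: March 20, 2020.

March 20, 2020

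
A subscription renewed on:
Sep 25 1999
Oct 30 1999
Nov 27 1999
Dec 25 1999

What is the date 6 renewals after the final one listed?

Jun 24 2000

All Saturdays; the gaps (35, 28, 28) vary with month length.
This is the last Saturday of each month.
January 2000 ends with Saturday Jan 29 2000.
Last Saturday of February 2000: Feb 26 2000.
Last Saturday of March 2000: Mar 25 2000.
April 2000 ends with Saturday Apr 29 2000.
May 2000 ends with Saturday May 27 2000.
Last Saturday of June 2000: Jun 24 2000.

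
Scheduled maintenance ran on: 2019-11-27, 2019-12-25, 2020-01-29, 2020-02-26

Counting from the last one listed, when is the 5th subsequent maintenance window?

2020-07-29

These are Wednesdays with 28, 35, 28-day gaps.
Each is the final Wednesday of its month — 2020-01-29 is past the 28th, so '4th Wednesday' doesn't fit.
Last Wednesday of March 2020: 2020-03-25.
April 2020 ends with Wednesday 2020-04-29.
May 2020 ends with Wednesday 2020-05-27.
Last Wednesday of June 2020: 2020-06-24.
Last Wednesday of July 2020: 2020-07-29.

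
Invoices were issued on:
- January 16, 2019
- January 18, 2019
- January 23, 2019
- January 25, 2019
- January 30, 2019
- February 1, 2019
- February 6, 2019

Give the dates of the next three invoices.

February 8, 2019; February 13, 2019; February 15, 2019

The gap pattern 2, 5, 2, 5, 2, 5 repeats every 2 events.
These are the Wednesdays and Fridays of each week.
The following Friday is February 8, 2019.
Next Wednesday: February 13, 2019.
Next Friday: February 15, 2019.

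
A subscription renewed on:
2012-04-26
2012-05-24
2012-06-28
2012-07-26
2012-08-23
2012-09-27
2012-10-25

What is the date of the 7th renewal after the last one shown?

2013-05-23

Gaps: 28, 35, 28, 28, 35, 28 days — a mix of 28 and 35. Every date is a Thursday.
Each is the 4th Thursday of its month.
4th Thursday of November 2012: 2012-11-22.
4th Thursday of December 2012: 2012-12-27.
January 2013 — 4th Thursday is 2013-01-24.
4th Thursday of February 2013: 2013-02-28.
4th Thursday of March 2013: 2013-03-28.
April 2013 — 4th Thursday is 2013-04-25.
May 2013 — 4th Thursday is 2013-05-23.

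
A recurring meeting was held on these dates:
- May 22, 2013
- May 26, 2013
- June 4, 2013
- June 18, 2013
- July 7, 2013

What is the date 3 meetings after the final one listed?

Gaps: 4, 9, 14, 19 days — each gap is 5 larger than the previous one.
Next gap: 24 days. July 7, 2013 + 24 days = July 31, 2013.
Next gap: 29 days. July 31, 2013 + 29 days = August 29, 2013.
Next gap: 34 days. August 29, 2013 + 34 days = October 2, 2013.

October 2, 2013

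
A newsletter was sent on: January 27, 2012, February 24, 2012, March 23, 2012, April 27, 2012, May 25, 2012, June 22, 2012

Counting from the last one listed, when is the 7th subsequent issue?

January 25, 2013

Gaps: 28, 28, 35, 28, 28 days — a mix of 28 and 35. Every date is a Friday.
Each is the 4th Friday of its month.
July 2012 — 4th Friday is July 27, 2012.
August 2012 — 4th Friday is August 24, 2012.
4th Friday of September 2012: September 28, 2012.
4th Friday of October 2012: October 26, 2012.
4th Friday of November 2012: November 23, 2012.
December 2012 — 4th Friday is December 28, 2012.
January 2013 — 4th Friday is January 25, 2013.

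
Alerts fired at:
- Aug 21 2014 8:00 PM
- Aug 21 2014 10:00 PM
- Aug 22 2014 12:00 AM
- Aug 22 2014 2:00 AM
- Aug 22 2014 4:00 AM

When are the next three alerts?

Aug 22 2014 6:00 AM, Aug 22 2014 8:00 AM, Aug 22 2014 10:00 AM

Spacing: 2, 2, 2, 2 h — constant 2 h.
Aug 22 2014 4:00 AM + 2 h = Aug 22 2014 6:00 AM.
Aug 22 2014 6:00 AM + 2 h = Aug 22 2014 8:00 AM.
Aug 22 2014 8:00 AM + 2 h = Aug 22 2014 10:00 AM.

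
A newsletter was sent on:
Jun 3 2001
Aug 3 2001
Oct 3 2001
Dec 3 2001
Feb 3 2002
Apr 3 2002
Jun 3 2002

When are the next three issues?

Aug 3 2002, Oct 3 2002, Dec 3 2002

Gaps: 61, 61, 61, 62, 59, 61 days — not constant. Every event is on the 3rd of the month.
Pattern: the 3rd of every 2 months.
Next: August 2002 → Aug 3 2002.
Next: October 2002 → Oct 3 2002.
December 2002: Dec 3 2002.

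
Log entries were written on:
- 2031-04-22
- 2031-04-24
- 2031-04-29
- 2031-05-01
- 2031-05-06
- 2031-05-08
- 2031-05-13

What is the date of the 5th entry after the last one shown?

2031-05-29

Gaps: 2, 5, 2, 5, 2, 5 days — not constant, but cyclic with period 2.
The events fall on every Tuesday and Thursday.
The following Thursday is 2031-05-15.
The following Tuesday is 2031-05-20.
The following Thursday is 2031-05-22.
The following Tuesday is 2031-05-27.
The following Thursday is 2031-05-29.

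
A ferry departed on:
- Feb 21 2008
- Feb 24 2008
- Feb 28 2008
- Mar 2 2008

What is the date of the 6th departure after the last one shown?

Mar 23 2008

Gaps: 3, 4, 3 days — not constant, but cyclic with period 2.
The events fall on every Thursday and Sunday.
The following Thursday is Mar 6 2008.
The following Sunday is Mar 9 2008.
The following Thursday is Mar 13 2008.
Next Sunday: Mar 16 2008.
Next Thursday: Mar 20 2008.
The following Sunday is Mar 23 2008.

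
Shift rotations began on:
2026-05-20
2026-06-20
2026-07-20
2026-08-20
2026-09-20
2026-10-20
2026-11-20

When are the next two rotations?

Each date is the 20th; the gaps (31, 30, 31, 31, 30, 31) track the month lengths.
The rule is the 20th of each month.
December 2026: 2026-12-20.
Next: January 2027 → 2027-01-20.

2026-12-20, 2027-01-20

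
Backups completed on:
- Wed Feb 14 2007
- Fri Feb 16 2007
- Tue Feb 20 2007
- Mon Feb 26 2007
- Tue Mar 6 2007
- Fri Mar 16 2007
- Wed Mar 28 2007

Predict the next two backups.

Wed Apr 11 2007, Fri Apr 27 2007

Gaps: 2, 4, 6, 8, 10, 12 days — each gap is 2 larger than the previous one.
Next gap: 14 days. Wed Mar 28 2007 + 14 days = Wed Apr 11 2007.
Next gap: 16 days. Wed Apr 11 2007 + 16 days = Fri Apr 27 2007.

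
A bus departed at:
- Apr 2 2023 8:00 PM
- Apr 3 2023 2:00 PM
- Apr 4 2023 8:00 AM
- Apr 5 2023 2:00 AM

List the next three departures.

Gaps: 18, 18, 18 hours — each event is 18 hours after the previous one.
Apr 5 2023 2:00 AM + 18 h = Apr 5 2023 8:00 PM.
Apr 5 2023 8:00 PM + 18 h = Apr 6 2023 2:00 PM.
Apr 6 2023 2:00 PM + 18 h = Apr 7 2023 8:00 AM.

Apr 5 2023 8:00 PM, Apr 6 2023 2:00 PM, Apr 7 2023 8:00 AM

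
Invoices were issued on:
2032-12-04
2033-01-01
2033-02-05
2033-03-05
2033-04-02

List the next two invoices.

2033-05-07, 2033-06-04

These are Saturdays at 28- or 35-day spacing (28, 35, 28, 28).
The pattern: 1st Saturday of the month.
1st Saturday of May 2033: 2033-05-07.
1st Saturday of June 2033: 2033-06-04.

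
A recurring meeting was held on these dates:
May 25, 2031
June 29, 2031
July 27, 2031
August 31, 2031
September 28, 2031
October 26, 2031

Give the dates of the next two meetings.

November 30, 2031; December 28, 2031

Every date is a Sunday; gaps 35, 28, 35, 28, 28 days.
Each is the last Sunday of its month (at least one falls on the 29th or later, ruling out '4th Sunday').
Last Sunday of November 2031: November 30, 2031.
Last Sunday of December 2031: December 28, 2031.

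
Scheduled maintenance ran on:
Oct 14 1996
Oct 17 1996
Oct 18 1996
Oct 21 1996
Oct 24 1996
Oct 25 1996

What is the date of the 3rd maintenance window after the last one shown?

Nov 1 1996

Every event lands on a Monday or Thursday or Friday (gaps cycle 3, 1, 3, 3, 1).
So the schedule is: every Monday, Thursday and Friday.
Next Monday: Oct 28 1996.
The following Thursday is Oct 31 1996.
Next Friday: Nov 1 1996.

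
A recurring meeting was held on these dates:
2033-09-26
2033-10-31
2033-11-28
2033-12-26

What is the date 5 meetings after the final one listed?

2034-05-29

Every date is a Monday; gaps 35, 28, 28 days.
Each is the last Monday of its month (at least one falls on the 29th or later, ruling out '4th Monday').
Last Monday of January 2034: 2034-01-30.
Last Monday of February 2034: 2034-02-27.
March 2034 ends with Monday 2034-03-27.
April 2034 ends with Monday 2034-04-24.
May 2034 ends with Monday 2034-05-29.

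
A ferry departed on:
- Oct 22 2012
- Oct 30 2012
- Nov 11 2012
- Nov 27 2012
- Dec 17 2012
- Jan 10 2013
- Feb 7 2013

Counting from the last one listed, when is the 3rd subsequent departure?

Gaps: 8, 12, 16, 20, 24, 28 days — each gap is 4 larger than the previous one.
Next gap: 32 days. Feb 7 2013 + 32 days = Mar 11 2013.
Next gap: 36 days. Mar 11 2013 + 36 days = Apr 16 2013.
Next gap: 40 days. Apr 16 2013 + 40 days = May 26 2013.

May 26 2013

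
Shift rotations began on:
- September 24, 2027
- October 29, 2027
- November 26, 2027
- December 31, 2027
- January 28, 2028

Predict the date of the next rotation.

February 25, 2028

Every date is a Friday; gaps 35, 28, 35, 28 days.
Each is the last Friday of its month (at least one falls on the 29th or later, ruling out '4th Friday').
February 2028 ends with Friday February 25, 2028.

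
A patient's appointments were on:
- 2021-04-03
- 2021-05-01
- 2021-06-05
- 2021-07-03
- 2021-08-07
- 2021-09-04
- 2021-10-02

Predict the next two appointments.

These are Saturdays at 28- or 35-day spacing (28, 35, 28, 35, 28, 28).
The pattern: 1st Saturday of the month.
1st Saturday of November 2021: 2021-11-06.
1st Saturday of December 2021: 2021-12-04.

2021-11-06, 2021-12-04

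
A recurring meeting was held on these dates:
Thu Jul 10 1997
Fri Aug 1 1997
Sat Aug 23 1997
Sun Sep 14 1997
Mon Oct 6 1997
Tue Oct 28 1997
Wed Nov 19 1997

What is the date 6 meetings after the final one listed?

Tue Mar 31 1998

Every event comes 22 days after the last (22, 22, 22, 22, 22, 22).
Wed Nov 19 1997 + 22 days = Thu Dec 11 1997.
Thu Dec 11 1997 + 22 days = Fri Jan 2 1998.
Fri Jan 2 1998 + 22 days = Sat Jan 24 1998.
Sat Jan 24 1998 + 22 days = Sun Feb 15 1998.
Sun Feb 15 1998 + 22 days = Mon Mar 9 1998.
Mon Mar 9 1998 + 22 days = Tue Mar 31 1998.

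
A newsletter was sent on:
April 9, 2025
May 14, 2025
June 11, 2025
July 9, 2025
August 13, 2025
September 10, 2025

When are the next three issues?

These are Wednesdays at 28- or 35-day spacing (35, 28, 28, 35, 28).
The pattern: 2nd Wednesday of the month.
2nd Wednesday of October 2025: October 8, 2025.
2nd Wednesday of November 2025: November 12, 2025.
2nd Wednesday of December 2025: December 10, 2025.

October 8, 2025; November 12, 2025; December 10, 2025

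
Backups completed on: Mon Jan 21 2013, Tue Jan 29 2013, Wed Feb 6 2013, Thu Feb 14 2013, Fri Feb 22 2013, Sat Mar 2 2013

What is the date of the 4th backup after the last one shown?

Every event comes 8 days after the last (8, 8, 8, 8, 8).
Sat Mar 2 2013 + 8 days = Sun Mar 10 2013.
Sun Mar 10 2013 + 8 days = Mon Mar 18 2013.
Mon Mar 18 2013 + 8 days = Tue Mar 26 2013.
Tue Mar 26 2013 + 8 days = Wed Apr 3 2013.

Wed Apr 3 2013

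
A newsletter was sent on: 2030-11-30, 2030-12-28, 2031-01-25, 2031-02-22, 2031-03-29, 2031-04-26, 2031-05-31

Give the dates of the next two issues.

2031-06-28, 2031-07-26

All Saturdays; the gaps (28, 28, 28, 35, 28, 35) vary with month length.
This is the last Saturday of each month.
Last Saturday of June 2031: 2031-06-28.
July 2031 ends with Saturday 2031-07-26.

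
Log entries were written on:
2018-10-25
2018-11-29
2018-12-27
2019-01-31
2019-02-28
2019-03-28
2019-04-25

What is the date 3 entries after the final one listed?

2019-07-25

Every date is a Thursday; gaps 35, 28, 35, 28, 28, 28 days.
Each is the last Thursday of its month (at least one falls on the 29th or later, ruling out '4th Thursday').
May 2019 ends with Thursday 2019-05-30.
Last Thursday of June 2019: 2019-06-27.
July 2019 ends with Thursday 2019-07-25.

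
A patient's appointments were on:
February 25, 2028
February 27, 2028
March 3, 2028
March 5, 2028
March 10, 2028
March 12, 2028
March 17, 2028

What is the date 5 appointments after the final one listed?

April 2, 2028

Every event lands on a Friday or Sunday (gaps cycle 2, 5, 2, 5, 2, 5).
So the schedule is: every Friday and Sunday.
The following Sunday is March 19, 2028.
Next Friday: March 24, 2028.
The following Sunday is March 26, 2028.
Next Friday: March 31, 2028.
The following Sunday is April 2, 2028.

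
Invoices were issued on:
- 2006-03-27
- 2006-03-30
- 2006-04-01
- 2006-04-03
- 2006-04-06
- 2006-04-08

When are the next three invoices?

Gaps: 3, 2, 2, 3, 2 days — not constant, but cyclic with period 3.
The events fall on every Monday, Thursday and Saturday.
Next Monday: 2006-04-10.
The following Thursday is 2006-04-13.
The following Saturday is 2006-04-15.

2006-04-10, 2006-04-13, 2006-04-15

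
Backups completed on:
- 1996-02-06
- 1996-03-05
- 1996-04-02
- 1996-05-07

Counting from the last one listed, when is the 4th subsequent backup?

These are Tuesdays at 28- or 35-day spacing (28, 28, 35).
The pattern: 1st Tuesday of the month.
June 1996 — 1st Tuesday is 1996-06-04.
1st Tuesday of July 1996: 1996-07-02.
1st Tuesday of August 1996: 1996-08-06.
1st Tuesday of September 1996: 1996-09-03.

1996-09-03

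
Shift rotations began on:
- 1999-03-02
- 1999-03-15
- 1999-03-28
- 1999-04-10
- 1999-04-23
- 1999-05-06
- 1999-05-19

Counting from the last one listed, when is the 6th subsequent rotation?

1999-08-05

Gaps between consecutive events: 13, 13, 13, 13, 13, 13 days — a constant 13-day interval.
1999-05-19 + 13 days = 1999-06-01.
1999-06-01 + 13 days = 1999-06-14.
1999-06-14 + 13 days = 1999-06-27.
1999-06-27 + 13 days = 1999-07-10.
1999-07-10 + 13 days = 1999-07-23.
1999-07-23 + 13 days = 1999-08-05.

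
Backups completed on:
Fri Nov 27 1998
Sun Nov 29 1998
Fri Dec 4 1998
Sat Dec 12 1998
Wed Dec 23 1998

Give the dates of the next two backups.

Wed Jan 6 1999, Sat Jan 23 1999

Intervals are 2, 5, 8, 11 days — an arithmetic progression with common difference 3.
Next gap: 14 days. Wed Dec 23 1998 + 14 days = Wed Jan 6 1999.
Next gap: 17 days. Wed Jan 6 1999 + 17 days = Sat Jan 23 1999.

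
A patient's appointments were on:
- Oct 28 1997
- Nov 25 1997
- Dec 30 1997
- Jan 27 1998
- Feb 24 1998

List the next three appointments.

Every date is a Tuesday; gaps 28, 35, 28, 28 days.
Each is the last Tuesday of its month (at least one falls on the 29th or later, ruling out '4th Tuesday').
Last Tuesday of March 1998: Mar 31 1998.
Last Tuesday of April 1998: Apr 28 1998.
Last Tuesday of May 1998: May 26 1998.

Mar 31 1998, Apr 28 1998, May 26 1998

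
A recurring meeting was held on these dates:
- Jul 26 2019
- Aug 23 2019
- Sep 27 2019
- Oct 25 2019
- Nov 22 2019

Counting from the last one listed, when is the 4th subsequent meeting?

Gaps: 28, 35, 28, 28 days — a mix of 28 and 35. Every date is a Friday.
Each is the 4th Friday of its month.
4th Friday of December 2019: Dec 27 2019.
4th Friday of January 2020: Jan 24 2020.
4th Friday of February 2020: Feb 28 2020.
March 2020 — 4th Friday is Mar 27 2020.

Mar 27 2020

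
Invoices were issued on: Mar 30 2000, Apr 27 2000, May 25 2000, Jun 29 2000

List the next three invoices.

Jul 27 2000, Aug 31 2000, Sep 28 2000

These are Thursdays with 28, 28, 35-day gaps.
Each is the final Thursday of its month — Mar 30 2000 is past the 28th, so '4th Thursday' doesn't fit.
Last Thursday of July 2000: Jul 27 2000.
Last Thursday of August 2000: Aug 31 2000.
Last Thursday of September 2000: Sep 28 2000.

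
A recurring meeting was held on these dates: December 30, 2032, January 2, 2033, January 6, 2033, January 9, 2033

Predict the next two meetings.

January 13, 2033; January 16, 2033

The gap pattern 3, 4, 3 repeats every 2 events.
These are the Thursdays and Sundays of each week.
Next Thursday: January 13, 2033.
Next Sunday: January 16, 2033.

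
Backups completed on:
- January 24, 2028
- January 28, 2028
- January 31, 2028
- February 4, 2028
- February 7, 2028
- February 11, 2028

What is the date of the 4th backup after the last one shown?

Gaps: 4, 3, 4, 3, 4 days — not constant, but cyclic with period 2.
The events fall on every Monday and Friday.
The following Monday is February 14, 2028.
The following Friday is February 18, 2028.
Next Monday: February 21, 2028.
Next Friday: February 25, 2028.

February 25, 2028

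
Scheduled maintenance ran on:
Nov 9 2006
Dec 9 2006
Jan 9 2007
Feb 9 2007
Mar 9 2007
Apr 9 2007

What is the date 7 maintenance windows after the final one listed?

Nov 9 2007

The day-of-month is always 9 (30, 31, 31, 28, 31 days between events).
So this recurs on the 9th of each month.
Next: May 2007 → May 9 2007.
Next: June 2007 → Jun 9 2007.
July 2007: Jul 9 2007.
August 2007: Aug 9 2007.
Next: September 2007 → Sep 9 2007.
October 2007: Oct 9 2007.
November 2007: Nov 9 2007.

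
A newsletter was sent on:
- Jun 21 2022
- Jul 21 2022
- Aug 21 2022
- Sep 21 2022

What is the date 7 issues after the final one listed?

Apr 21 2023

The day-of-month is always 21 (30, 31, 31 days between events).
So this recurs on the 21st of each month.
Next: October 2022 → Oct 21 2022.
Next: November 2022 → Nov 21 2022.
Next: December 2022 → Dec 21 2022.
January 2023: Jan 21 2023.
February 2023: Feb 21 2023.
March 2023: Mar 21 2023.
Next: April 2023 → Apr 21 2023.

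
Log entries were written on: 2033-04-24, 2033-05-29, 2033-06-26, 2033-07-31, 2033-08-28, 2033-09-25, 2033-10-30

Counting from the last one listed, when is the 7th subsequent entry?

2034-05-28

All Sundays; the gaps (35, 28, 35, 28, 28, 35) vary with month length.
This is the last Sunday of each month.
November 2033 ends with Sunday 2033-11-27.
December 2033 ends with Sunday 2033-12-25.
January 2034 ends with Sunday 2034-01-29.
February 2034 ends with Sunday 2034-02-26.
March 2034 ends with Sunday 2034-03-26.
April 2034 ends with Sunday 2034-04-30.
Last Sunday of May 2034: 2034-05-28.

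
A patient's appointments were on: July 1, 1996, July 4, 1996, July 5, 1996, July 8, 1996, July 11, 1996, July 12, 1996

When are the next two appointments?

July 15, 1996; July 18, 1996

Gaps: 3, 1, 3, 3, 1 days — not constant, but cyclic with period 3.
The events fall on every Monday, Thursday and Friday.
The following Monday is July 15, 1996.
Next Thursday: July 18, 1996.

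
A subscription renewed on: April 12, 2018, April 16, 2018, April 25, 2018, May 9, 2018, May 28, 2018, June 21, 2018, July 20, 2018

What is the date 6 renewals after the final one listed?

April 25, 2019

Gaps: 4, 9, 14, 19, 24, 29 days — each gap is 5 larger than the previous one.
Next gap: 34 days. July 20, 2018 + 34 days = August 23, 2018.
Next gap: 39 days. August 23, 2018 + 39 days = October 1, 2018.
Next gap: 44 days. October 1, 2018 + 44 days = November 14, 2018.
Next gap: 49 days. November 14, 2018 + 49 days = January 2, 2019.
Next gap: 54 days. January 2, 2019 + 54 days = February 25, 2019.
Next gap: 59 days. February 25, 2019 + 59 days = April 25, 2019.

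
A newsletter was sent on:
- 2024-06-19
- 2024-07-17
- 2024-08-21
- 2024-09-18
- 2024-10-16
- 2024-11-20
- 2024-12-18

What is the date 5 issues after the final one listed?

These are Wednesdays at 28- or 35-day spacing (28, 35, 28, 28, 35, 28).
The pattern: 3rd Wednesday of the month.
January 2025 — 3rd Wednesday is 2025-01-15.
February 2025 — 3rd Wednesday is 2025-02-19.
3rd Wednesday of March 2025: 2025-03-19.
April 2025 — 3rd Wednesday is 2025-04-16.
May 2025 — 3rd Wednesday is 2025-05-21.

2025-05-21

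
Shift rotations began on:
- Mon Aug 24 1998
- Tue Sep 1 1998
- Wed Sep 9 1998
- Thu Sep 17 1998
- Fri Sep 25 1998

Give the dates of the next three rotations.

Gaps between consecutive events: 8, 8, 8, 8 days — a constant 8-day interval.
Fri Sep 25 1998 + 8 days = Sat Oct 3 1998.
Sat Oct 3 1998 + 8 days = Sun Oct 11 1998.
Sun Oct 11 1998 + 8 days = Mon Oct 19 1998.

Sat Oct 3 1998, Sun Oct 11 1998, Mon Oct 19 1998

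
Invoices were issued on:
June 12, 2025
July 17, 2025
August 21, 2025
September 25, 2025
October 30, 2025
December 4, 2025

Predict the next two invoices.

January 8, 2026; February 12, 2026

Gaps between consecutive events: 35, 35, 35, 35, 35 days — a constant 35-day interval.
December 4, 2025 + 35 days = January 8, 2026.
January 8, 2026 + 35 days = February 12, 2026.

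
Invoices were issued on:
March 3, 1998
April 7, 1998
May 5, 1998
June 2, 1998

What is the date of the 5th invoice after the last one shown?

All dates are Tuesdays, 35, 28, 28 days apart.
Specifically, the 1st Tuesday of each month.
July 1998 — 1st Tuesday is July 7, 1998.
1st Tuesday of August 1998: August 4, 1998.
September 1998 — 1st Tuesday is September 1, 1998.
1st Tuesday of October 1998: October 6, 1998.
November 1998 — 1st Tuesday is November 3, 1998.

November 3, 1998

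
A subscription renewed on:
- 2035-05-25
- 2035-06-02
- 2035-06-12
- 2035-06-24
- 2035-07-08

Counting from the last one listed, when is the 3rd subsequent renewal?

Gaps: 8, 10, 12, 14 days — each gap is 2 larger than the previous one.
Next gap: 16 days. 2035-07-08 + 16 days = 2035-07-24.
Next gap: 18 days. 2035-07-24 + 18 days = 2035-08-11.
Next gap: 20 days. 2035-08-11 + 20 days = 2035-08-31.

2035-08-31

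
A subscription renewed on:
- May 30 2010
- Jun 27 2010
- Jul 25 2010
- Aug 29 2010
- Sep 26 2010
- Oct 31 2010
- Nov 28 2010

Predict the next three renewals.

Dec 26 2010, Jan 30 2011, Feb 27 2011

All Sundays; the gaps (28, 28, 35, 28, 35, 28) vary with month length.
This is the last Sunday of each month.
Last Sunday of December 2010: Dec 26 2010.
Last Sunday of January 2011: Jan 30 2011.
Last Sunday of February 2011: Feb 27 2011.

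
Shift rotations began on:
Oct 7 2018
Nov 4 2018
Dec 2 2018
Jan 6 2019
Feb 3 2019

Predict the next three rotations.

Mar 3 2019, Apr 7 2019, May 5 2019

These are Sundays at 28- or 35-day spacing (28, 28, 35, 28).
The pattern: 1st Sunday of the month.
March 2019 — 1st Sunday is Mar 3 2019.
April 2019 — 1st Sunday is Apr 7 2019.
May 2019 — 1st Sunday is May 5 2019.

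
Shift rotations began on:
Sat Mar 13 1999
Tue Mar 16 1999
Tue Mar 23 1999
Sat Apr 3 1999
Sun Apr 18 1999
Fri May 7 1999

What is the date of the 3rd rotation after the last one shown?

Gaps: 3, 7, 11, 15, 19 days — each gap is 4 larger than the previous one.
Next gap: 23 days. Fri May 7 1999 + 23 days = Sun May 30 1999.
Next gap: 27 days. Sun May 30 1999 + 27 days = Sat Jun 26 1999.
Next gap: 31 days. Sat Jun 26 1999 + 31 days = Tue Jul 27 1999.

Tue Jul 27 1999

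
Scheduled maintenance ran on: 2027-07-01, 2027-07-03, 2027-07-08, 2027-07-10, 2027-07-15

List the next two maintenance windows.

2027-07-17, 2027-07-22

The gap pattern 2, 5, 2, 5 repeats every 2 events.
These are the Thursdays and Saturdays of each week.
Next Saturday: 2027-07-17.
The following Thursday is 2027-07-22.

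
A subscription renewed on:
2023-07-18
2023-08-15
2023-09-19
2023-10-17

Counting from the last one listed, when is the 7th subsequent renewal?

All dates are Tuesdays, 28, 35, 28 days apart.
Specifically, the 3rd Tuesday of each month.
November 2023 — 3rd Tuesday is 2023-11-21.
December 2023 — 3rd Tuesday is 2023-12-19.
January 2024 — 3rd Tuesday is 2024-01-16.
3rd Tuesday of February 2024: 2024-02-20.
March 2024 — 3rd Tuesday is 2024-03-19.
April 2024 — 3rd Tuesday is 2024-04-16.
May 2024 — 3rd Tuesday is 2024-05-21.

2024-05-21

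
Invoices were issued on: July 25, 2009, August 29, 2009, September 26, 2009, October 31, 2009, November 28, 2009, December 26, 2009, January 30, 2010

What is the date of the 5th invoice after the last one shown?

June 26, 2010

All Saturdays; the gaps (35, 28, 35, 28, 28, 35) vary with month length.
This is the last Saturday of each month.
Last Saturday of February 2010: February 27, 2010.
March 2010 ends with Saturday March 27, 2010.
Last Saturday of April 2010: April 24, 2010.
May 2010 ends with Saturday May 29, 2010.
Last Saturday of June 2010: June 26, 2010.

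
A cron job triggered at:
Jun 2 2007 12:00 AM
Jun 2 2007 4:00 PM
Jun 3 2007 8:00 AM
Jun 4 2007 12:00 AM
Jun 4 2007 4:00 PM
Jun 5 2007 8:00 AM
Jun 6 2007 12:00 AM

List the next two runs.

Jun 6 2007 4:00 PM, Jun 7 2007 8:00 AM

Gaps: 16, 16, 16, 16, 16, 16 hours — each event is 16 hours after the previous one.
Jun 6 2007 12:00 AM + 16 h = Jun 6 2007 4:00 PM.
Jun 6 2007 4:00 PM + 16 h = Jun 7 2007 8:00 AM.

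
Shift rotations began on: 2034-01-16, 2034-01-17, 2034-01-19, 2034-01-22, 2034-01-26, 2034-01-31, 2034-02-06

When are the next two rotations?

2034-02-13, 2034-02-21

Gaps: 1, 2, 3, 4, 5, 6 days — each gap is 1 larger than the previous one.
Next gap: 7 days. 2034-02-06 + 7 days = 2034-02-13.
Next gap: 8 days. 2034-02-13 + 8 days = 2034-02-21.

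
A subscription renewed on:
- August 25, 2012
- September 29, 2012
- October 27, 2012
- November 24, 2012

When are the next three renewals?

Every date is a Saturday; gaps 35, 28, 28 days.
Each is the last Saturday of its month (at least one falls on the 29th or later, ruling out '4th Saturday').
December 2012 ends with Saturday December 29, 2012.
January 2013 ends with Saturday January 26, 2013.
February 2013 ends with Saturday February 23, 2013.

December 29, 2012; January 26, 2013; February 23, 2013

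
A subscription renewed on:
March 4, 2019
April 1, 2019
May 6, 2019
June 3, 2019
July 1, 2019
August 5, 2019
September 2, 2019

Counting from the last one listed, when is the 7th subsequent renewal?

These are Mondays at 28- or 35-day spacing (28, 35, 28, 28, 35, 28).
The pattern: 1st Monday of the month.
October 2019 — 1st Monday is October 7, 2019.
1st Monday of November 2019: November 4, 2019.
December 2019 — 1st Monday is December 2, 2019.
1st Monday of January 2020: January 6, 2020.
February 2020 — 1st Monday is February 3, 2020.
March 2020 — 1st Monday is March 2, 2020.
1st Monday of April 2020: April 6, 2020.

April 6, 2020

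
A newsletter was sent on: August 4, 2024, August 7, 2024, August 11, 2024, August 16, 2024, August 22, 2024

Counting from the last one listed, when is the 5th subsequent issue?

The spacing grows by 1 each time: 3, 4, 5, 6 days.
Next gap: 7 days. August 22, 2024 + 7 days = August 29, 2024.
Next gap: 8 days. August 29, 2024 + 8 days = September 6, 2024.
Next gap: 9 days. September 6, 2024 + 9 days = September 15, 2024.
Next gap: 10 days. September 15, 2024 + 10 days = September 25, 2024.
Next gap: 11 days. September 25, 2024 + 11 days = October 6, 2024.

October 6, 2024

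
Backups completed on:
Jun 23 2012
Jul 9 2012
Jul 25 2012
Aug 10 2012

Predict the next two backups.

The spacing is 16, 16, 16 days — always 16 days.
Aug 10 2012 + 16 days = Aug 26 2012.
Aug 26 2012 + 16 days = Sep 11 2012.

Aug 26 2012, Sep 11 2012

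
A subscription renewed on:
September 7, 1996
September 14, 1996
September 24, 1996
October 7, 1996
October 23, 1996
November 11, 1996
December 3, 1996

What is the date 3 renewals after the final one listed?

February 25, 1997

The spacing grows by 3 each time: 7, 10, 13, 16, 19, 22 days.
Next gap: 25 days. December 3, 1996 + 25 days = December 28, 1996.
Next gap: 28 days. December 28, 1996 + 28 days = January 25, 1997.
Next gap: 31 days. January 25, 1997 + 31 days = February 25, 1997.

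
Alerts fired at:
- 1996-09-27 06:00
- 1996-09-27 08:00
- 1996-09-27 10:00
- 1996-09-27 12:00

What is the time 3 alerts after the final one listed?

1996-09-27 18:00

The interval is a steady 2 hours (2, 2, 2).
1996-09-27 12:00 + 2 h = 1996-09-27 14:00.
1996-09-27 14:00 + 2 h = 1996-09-27 16:00.
1996-09-27 16:00 + 2 h = 1996-09-27 18:00.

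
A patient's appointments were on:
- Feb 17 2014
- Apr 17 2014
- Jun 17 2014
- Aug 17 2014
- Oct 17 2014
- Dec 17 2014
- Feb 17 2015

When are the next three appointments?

Gaps: 59, 61, 61, 61, 61, 62 days — not constant. Every event is on the 17th of the month.
Pattern: the 17th of every 2 months.
April 2015: Apr 17 2015.
Next: June 2015 → Jun 17 2015.
Next: August 2015 → Aug 17 2015.

Apr 17 2015, Jun 17 2015, Aug 17 2015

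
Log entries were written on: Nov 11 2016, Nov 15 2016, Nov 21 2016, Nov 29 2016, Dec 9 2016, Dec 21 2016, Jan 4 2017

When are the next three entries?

The spacing grows by 2 each time: 4, 6, 8, 10, 12, 14 days.
Next gap: 16 days. Jan 4 2017 + 16 days = Jan 20 2017.
Next gap: 18 days. Jan 20 2017 + 18 days = Feb 7 2017.
Next gap: 20 days. Feb 7 2017 + 20 days = Feb 27 2017.

Jan 20 2017, Feb 7 2017, Feb 27 2017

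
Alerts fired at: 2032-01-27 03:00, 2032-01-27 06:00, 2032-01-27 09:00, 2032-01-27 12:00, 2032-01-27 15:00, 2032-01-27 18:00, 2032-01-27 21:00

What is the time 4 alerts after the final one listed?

2032-01-28 09:00

The interval is a steady 3 hours (3, 3, 3, 3, 3, 3).
2032-01-27 21:00 + 3 h = 2032-01-28 00:00.
2032-01-28 00:00 + 3 h = 2032-01-28 03:00.
2032-01-28 03:00 + 3 h = 2032-01-28 06:00.
2032-01-28 06:00 + 3 h = 2032-01-28 09:00.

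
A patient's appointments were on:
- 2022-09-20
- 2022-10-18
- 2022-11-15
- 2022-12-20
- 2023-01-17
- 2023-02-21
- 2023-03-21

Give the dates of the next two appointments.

2023-04-18, 2023-05-16

Gaps: 28, 28, 35, 28, 35, 28 days — a mix of 28 and 35. Every date is a Tuesday.
Each is the 3rd Tuesday of its month.
3rd Tuesday of April 2023: 2023-04-18.
3rd Tuesday of May 2023: 2023-05-16.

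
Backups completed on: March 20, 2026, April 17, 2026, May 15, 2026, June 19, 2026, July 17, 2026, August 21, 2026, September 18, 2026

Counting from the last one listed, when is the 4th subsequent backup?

All dates are Fridays, 28, 28, 35, 28, 35, 28 days apart.
Specifically, the 3rd Friday of each month.
October 2026 — 3rd Friday is October 16, 2026.
3rd Friday of November 2026: November 20, 2026.
December 2026 — 3rd Friday is December 18, 2026.
3rd Friday of January 2027: January 15, 2027.

January 15, 2027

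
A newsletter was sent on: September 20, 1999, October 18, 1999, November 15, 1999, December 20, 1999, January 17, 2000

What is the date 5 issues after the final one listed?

June 19, 2000

All dates are Mondays, 28, 28, 35, 28 days apart.
Specifically, the 3rd Monday of each month.
3rd Monday of February 2000: February 21, 2000.
3rd Monday of March 2000: March 20, 2000.
April 2000 — 3rd Monday is April 17, 2000.
May 2000 — 3rd Monday is May 15, 2000.
June 2000 — 3rd Monday is June 19, 2000.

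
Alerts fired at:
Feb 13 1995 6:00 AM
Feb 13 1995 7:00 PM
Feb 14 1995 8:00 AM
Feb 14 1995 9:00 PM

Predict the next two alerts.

Feb 15 1995 10:00 AM, Feb 15 1995 11:00 PM

Gaps: 13, 13, 13 hours — each event is 13 hours after the previous one.
Feb 14 1995 9:00 PM + 13 h = Feb 15 1995 10:00 AM.
Feb 15 1995 10:00 AM + 13 h = Feb 15 1995 11:00 PM.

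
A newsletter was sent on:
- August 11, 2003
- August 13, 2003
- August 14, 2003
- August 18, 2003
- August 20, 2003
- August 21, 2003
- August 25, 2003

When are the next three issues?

August 27, 2003; August 28, 2003; September 1, 2003

The gap pattern 2, 1, 4, 2, 1, 4 repeats every 3 events.
These are the Mondays, Wednesdays and Thursdays of each week.
Next Wednesday: August 27, 2003.
Next Thursday: August 28, 2003.
Next Monday: September 1, 2003.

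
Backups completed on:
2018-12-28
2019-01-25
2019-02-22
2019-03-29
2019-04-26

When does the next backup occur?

These are Fridays with 28, 28, 35, 28-day gaps.
Each is the final Friday of its month — 2019-03-29 is past the 28th, so '4th Friday' doesn't fit.
May 2019 ends with Friday 2019-05-31.

2019-05-31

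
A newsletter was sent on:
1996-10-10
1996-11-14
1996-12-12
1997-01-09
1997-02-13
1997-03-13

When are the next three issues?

1997-04-10, 1997-05-08, 1997-06-12

All dates are Thursdays, 35, 28, 28, 35, 28 days apart.
Specifically, the 2nd Thursday of each month.
2nd Thursday of April 1997: 1997-04-10.
May 1997 — 2nd Thursday is 1997-05-08.
June 1997 — 2nd Thursday is 1997-06-12.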